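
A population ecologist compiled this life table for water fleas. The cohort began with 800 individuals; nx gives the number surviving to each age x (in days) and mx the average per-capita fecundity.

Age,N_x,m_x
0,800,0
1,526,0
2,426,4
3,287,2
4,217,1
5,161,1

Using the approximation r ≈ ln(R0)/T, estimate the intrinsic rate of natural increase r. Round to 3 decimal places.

0.468

lx = nx/n0 = nx/800: 1, 0.6575, 0.5325, 0.35875, 0.27125, 0.20125
R0 = Σ lx·mx = 0 + 0 + 2.13 + 0.7175 + 0.27125 + 0.20125 = 3.32
Σ x·lx·mx = 8.50375; T = 8.50375/3.32 = 2.56137…
r ≈ ln(R0)/T = ln(3.32)/2.56137… = 0.46849… → 0.468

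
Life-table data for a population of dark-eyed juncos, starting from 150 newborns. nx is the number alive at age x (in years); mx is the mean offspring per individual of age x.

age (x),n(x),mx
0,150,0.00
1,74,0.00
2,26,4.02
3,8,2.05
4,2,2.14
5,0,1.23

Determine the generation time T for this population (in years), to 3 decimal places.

2.199

lx = nx/n0 = nx/150: 1, 0.49333…, 0.17333…, 0.05333…, 0.01333…, 0
lx·mx: 0, 0, 0.6968…, 0.109333…, 0.028533…, 0 → R0 = 0.834667…
x·lx·mx: 0, 0, 1.3936…, 0.328…, 0.114133…, 0 → Σ = 1.835733…
T = 1.835733… / 0.834667… = 2.199361… → 2.199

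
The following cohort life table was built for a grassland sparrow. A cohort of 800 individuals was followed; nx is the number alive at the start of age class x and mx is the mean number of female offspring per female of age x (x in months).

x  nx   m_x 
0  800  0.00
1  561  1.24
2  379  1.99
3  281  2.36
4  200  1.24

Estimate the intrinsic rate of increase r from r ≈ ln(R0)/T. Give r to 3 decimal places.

0.493

lx = nx/n0 = nx/800: 1, 0.70125, 0.47375, 0.35125, 0.25
R0 = Σ lx·mx = 0 + 0.86955… + 0.94276… + 0.82895… + 0.31 = 2.951263…
Σ x·lx·mx = 6.481925…; T = 6.481925…/2.951263… = 2.19632…
r ≈ ln(R0)/T = ln(2.951263…)/2.19632… = 0.49275… → 0.493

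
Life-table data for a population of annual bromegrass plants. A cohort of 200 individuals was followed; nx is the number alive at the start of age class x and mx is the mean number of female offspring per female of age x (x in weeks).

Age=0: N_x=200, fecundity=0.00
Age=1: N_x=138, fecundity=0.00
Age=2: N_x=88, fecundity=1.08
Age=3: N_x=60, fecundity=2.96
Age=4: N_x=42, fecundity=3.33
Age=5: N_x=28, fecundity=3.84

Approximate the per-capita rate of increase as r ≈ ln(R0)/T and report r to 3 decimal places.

0.273

lx = nx/n0 = nx/200: 1, 0.69, 0.44, 0.3, 0.21, 0.14
R0 = Σ lx·mx = 0 + 0 + 0.4752 + 0.888 + 0.6993 + 0.5376 = 2.6001
Σ x·lx·mx = 9.0996; T = 9.0996/2.6001 = 3.49971…
r ≈ ln(R0)/T = ln(2.6001)/3.49971… = 0.27304… → 0.273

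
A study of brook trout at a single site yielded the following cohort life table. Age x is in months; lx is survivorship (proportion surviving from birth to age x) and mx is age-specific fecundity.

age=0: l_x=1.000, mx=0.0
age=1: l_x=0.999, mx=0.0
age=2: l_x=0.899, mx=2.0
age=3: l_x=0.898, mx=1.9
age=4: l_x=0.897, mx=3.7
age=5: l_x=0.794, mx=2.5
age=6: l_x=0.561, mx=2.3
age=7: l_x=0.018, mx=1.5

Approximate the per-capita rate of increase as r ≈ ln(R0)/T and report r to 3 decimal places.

R0 = Σ lx·mx = 0 + 0 + 1.798 + 1.7062 + 3.3189 + 1.985 + 1.2903 + 0.027 = 10.1254
Σ x·lx·mx = 39.846; T = 39.846/10.1254 = 3.93525…
r ≈ ln(R0)/T = ln(10.1254)/3.93525… = 0.58828… → 0.588

0.588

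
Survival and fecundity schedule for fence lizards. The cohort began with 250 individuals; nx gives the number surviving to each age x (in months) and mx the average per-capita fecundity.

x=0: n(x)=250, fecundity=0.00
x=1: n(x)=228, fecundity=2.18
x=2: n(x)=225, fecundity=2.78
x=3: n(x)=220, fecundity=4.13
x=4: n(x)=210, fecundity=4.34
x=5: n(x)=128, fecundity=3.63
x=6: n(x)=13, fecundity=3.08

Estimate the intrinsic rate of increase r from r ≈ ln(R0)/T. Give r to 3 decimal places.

0.847

lx = nx/n0 = nx/250: 1, 0.912, 0.9, 0.88, 0.84, 0.512, 0.052
R0 = Σ lx·mx = 0 + 1.98816 + 2.502 + 3.6344 + 3.6456 + 1.85856 + 0.16016 = 13.78888
Σ x·lx·mx = 42.73152; T = 42.73152/13.78888 = 3.09898…
r ≈ ln(R0)/T = ln(13.78888)/3.09898… = 0.84668… → 0.847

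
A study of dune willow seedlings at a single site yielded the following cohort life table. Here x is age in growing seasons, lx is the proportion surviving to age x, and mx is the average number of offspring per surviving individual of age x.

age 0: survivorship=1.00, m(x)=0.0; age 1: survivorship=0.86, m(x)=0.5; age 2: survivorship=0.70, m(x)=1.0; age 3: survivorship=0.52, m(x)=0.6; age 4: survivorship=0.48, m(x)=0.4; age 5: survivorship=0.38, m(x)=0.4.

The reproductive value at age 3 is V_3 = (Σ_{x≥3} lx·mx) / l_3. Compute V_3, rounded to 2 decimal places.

lx·mx for x ≥ 3: 0.312, 0.192, 0.152 → sum = 0.656
V_3 = 0.656 / l_3 = 0.656 / 0.52 = 1.261538… → 1.26

1.26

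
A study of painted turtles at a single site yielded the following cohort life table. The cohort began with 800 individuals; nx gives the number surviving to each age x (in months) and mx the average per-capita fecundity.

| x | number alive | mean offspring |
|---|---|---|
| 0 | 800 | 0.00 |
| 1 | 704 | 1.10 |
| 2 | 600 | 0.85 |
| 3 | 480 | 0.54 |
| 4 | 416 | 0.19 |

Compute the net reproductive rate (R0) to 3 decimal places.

2.028

lx = nx/n0 = nx/800: 1, 0.88, 0.75, 0.6, 0.52
lx·mx by age: 0, 0.968, 0.6375, 0.324, 0.0988
R0 = Σ lx·mx = 2.0283 → 2.028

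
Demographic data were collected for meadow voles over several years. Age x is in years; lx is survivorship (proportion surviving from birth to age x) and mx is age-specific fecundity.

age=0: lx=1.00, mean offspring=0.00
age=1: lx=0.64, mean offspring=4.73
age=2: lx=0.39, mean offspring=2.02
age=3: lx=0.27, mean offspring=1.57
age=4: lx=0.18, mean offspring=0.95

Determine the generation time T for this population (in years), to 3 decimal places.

lx·mx: 0, 3.0272, 0.7878, 0.4239, 0.171 → R0 = 4.4099
x·lx·mx: 0, 3.0272, 1.5756, 1.2717, 0.684 → Σ = 6.5585
T = 6.5585 / 4.4099 = 1.487222… → 1.487

1.487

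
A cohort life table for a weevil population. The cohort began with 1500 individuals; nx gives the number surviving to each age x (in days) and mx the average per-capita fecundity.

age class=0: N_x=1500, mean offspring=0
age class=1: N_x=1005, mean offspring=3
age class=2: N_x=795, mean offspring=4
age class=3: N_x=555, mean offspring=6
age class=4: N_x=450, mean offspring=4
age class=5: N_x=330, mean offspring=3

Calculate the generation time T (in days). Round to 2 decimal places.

2.56

lx = nx/n0 = nx/1500: 1, 0.67, 0.53, 0.37, 0.3, 0.22
lx·mx: 0, 2.01, 2.12, 2.22, 1.2, 0.66 → R0 = 8.21
x·lx·mx: 0, 2.01, 4.24, 6.66, 4.8, 3.3 → Σ = 21.01
T = 21.01 / 8.21 = 2.559074… → 2.56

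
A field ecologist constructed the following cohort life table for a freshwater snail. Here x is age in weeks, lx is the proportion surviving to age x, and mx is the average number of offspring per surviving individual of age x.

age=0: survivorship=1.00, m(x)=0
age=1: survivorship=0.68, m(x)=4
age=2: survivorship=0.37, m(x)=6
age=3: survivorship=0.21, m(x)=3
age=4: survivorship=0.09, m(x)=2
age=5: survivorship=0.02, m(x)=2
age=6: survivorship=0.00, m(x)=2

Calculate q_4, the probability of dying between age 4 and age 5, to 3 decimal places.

q_4 = (l_4 − l_5) / l_4 = (0.09 − 0.02) / 0.09
     = 0.07 / 0.09 = 0.777778… → 0.778

0.778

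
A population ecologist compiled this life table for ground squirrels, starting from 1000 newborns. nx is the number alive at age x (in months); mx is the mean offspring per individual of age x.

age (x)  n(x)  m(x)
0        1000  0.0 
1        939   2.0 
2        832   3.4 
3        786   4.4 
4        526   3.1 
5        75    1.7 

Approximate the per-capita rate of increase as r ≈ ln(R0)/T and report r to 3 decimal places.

lx = nx/n0 = nx/1000: 1, 0.939, 0.832, 0.786, 0.526, 0.075
R0 = Σ lx·mx = 0 + 1.878 + 2.8288 + 3.4584 + 1.6306 + 0.1275 = 9.9233
Σ x·lx·mx = 25.0707; T = 25.0707/9.9233 = 2.52645…
r ≈ ln(R0)/T = ln(9.9233)/2.52645… = 0.90834… → 0.908

0.908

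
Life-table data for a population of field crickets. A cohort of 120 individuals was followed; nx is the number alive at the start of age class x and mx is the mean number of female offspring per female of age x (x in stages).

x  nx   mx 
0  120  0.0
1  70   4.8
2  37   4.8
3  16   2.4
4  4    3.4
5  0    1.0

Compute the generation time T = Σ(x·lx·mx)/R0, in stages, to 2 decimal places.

1.52

lx = nx/n0 = nx/120: 1, 0.58333…, 0.30833…, 0.13333…, 0.03333…, 0
lx·mx: 0, 2.8…, 1.48…, 0.32…, 0.113333…, 0 → R0 = 4.713333…
x·lx·mx: 0, 2.8…, 2.96…, 0.96…, 0.453333…, 0 → Σ = 7.173333…
T = 7.173333… / 4.713333… = 1.521924… → 1.52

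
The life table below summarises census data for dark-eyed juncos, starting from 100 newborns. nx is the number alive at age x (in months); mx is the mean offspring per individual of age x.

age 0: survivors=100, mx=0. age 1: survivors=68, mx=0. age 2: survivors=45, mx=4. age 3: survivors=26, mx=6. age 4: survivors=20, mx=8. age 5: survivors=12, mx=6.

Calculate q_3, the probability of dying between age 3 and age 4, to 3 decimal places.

lx = nx/n0 = nx/100: 1, 0.68, 0.45, 0.26, 0.2, 0.12
q_3 = (l_3 − l_4) / l_3 = (0.26 − 0.2) / 0.26
     = 0.06 / 0.26 = 0.230769… → 0.231

0.231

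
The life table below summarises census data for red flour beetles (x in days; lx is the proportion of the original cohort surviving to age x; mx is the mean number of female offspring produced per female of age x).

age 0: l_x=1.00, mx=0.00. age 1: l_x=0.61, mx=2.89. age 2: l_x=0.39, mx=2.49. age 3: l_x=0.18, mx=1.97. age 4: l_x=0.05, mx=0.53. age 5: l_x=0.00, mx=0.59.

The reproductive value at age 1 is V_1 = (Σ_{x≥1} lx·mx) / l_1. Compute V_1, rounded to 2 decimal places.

5.11

lx·mx for x ≥ 1: 1.7629, 0.9711, 0.3546, 0.0265, 0 → sum = 3.1151
V_1 = 3.1151 / l_1 = 3.1151 / 0.61 = 5.106721… → 5.11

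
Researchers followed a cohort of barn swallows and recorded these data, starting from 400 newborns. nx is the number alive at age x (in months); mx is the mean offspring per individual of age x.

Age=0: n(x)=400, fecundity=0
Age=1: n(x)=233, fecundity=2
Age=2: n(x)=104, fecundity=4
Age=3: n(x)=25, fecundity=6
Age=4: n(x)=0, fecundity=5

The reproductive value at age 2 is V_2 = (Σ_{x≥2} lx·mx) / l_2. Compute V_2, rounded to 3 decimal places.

lx = nx/n0 = nx/400: 1, 0.5825, 0.26, 0.0625, 0
lx·mx for x ≥ 2: 1.04, 0.375, 0 → sum = 1.415
V_2 = 1.415 / l_2 = 1.415 / 0.26 = 5.442308… → 5.442

5.442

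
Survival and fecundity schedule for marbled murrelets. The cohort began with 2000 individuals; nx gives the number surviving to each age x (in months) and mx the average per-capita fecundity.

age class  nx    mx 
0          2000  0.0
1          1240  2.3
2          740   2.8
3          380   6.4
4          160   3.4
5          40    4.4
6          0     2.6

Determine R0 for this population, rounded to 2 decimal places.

4.04

lx = nx/n0 = nx/2000: 1, 0.62, 0.37, 0.19, 0.08, 0.02, 0
lx·mx by age: 0, 1.426, 1.036, 1.216, 0.272, 0.088, 0
R0 = Σ lx·mx = 4.038 → 4.04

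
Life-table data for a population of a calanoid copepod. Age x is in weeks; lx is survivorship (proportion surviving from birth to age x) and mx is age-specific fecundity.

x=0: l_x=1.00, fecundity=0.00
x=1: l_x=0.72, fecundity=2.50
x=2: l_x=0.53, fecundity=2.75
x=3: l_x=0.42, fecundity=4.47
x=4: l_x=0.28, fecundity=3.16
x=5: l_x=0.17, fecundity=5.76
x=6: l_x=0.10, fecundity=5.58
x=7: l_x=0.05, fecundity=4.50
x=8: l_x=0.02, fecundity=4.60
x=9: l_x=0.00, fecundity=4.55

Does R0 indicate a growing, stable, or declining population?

growing

R0 = Σ lx·mx = 0 + 1.8 + 1.4575 + 1.8774 + 0.8848 + 0.9792 + 0.558 + 0.225 + 0.092 + 0 = 7.8739
R0 > 1, so the population is growing.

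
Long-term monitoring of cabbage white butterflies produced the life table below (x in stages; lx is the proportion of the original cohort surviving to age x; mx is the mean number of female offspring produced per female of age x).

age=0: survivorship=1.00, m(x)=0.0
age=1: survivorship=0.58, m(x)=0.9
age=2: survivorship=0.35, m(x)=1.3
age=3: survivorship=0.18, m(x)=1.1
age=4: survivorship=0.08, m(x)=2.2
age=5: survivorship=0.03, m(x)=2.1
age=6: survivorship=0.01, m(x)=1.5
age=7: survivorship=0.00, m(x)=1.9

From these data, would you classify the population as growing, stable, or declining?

growing

R0 = Σ lx·mx = 0 + 0.522 + 0.455 + 0.198 + 0.176 + 0.063 + 0.015 + 0 = 1.429
R0 > 1, so the population is growing.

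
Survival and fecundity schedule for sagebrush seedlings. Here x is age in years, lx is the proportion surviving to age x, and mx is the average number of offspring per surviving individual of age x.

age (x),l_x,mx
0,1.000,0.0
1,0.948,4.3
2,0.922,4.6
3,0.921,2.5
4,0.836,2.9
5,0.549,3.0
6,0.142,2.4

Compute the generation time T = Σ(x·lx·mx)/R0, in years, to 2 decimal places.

2.62

lx·mx: 0, 4.0764, 4.2412, 2.3025, 2.4244, 1.647, 0.3408 → R0 = 15.0323
x·lx·mx: 0, 4.0764, 8.4824, 6.9075, 9.6976, 8.235, 2.0448 → Σ = 39.4437
T = 39.4437 / 15.0323 = 2.62393… → 2.62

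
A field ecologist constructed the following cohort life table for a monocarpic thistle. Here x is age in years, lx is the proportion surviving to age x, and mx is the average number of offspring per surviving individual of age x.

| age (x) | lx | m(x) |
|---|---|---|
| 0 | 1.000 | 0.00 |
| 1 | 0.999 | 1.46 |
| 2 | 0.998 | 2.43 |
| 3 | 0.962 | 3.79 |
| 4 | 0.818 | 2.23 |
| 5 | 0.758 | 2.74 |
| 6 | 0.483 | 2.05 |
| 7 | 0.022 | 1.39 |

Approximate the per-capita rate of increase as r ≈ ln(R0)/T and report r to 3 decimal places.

0.764

R0 = Σ lx·mx = 0 + 1.45854 + 2.42514 + 3.64598 + 1.82414 + 2.07692 + 0.99015 + 0.03058 = 12.45145
Σ x·lx·mx = 41.08288; T = 41.08288/12.45145 = 3.29945…
r ≈ ln(R0)/T = ln(12.45145)/3.29945… = 0.76432… → 0.764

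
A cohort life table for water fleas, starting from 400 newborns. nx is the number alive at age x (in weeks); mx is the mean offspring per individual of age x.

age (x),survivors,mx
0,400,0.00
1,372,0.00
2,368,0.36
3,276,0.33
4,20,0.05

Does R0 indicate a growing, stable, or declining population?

declining

lx = nx/n0 = nx/400: 1, 0.93, 0.92, 0.69, 0.05
R0 = Σ lx·mx = 0 + 0 + 0.3312 + 0.2277 + 0.0025 = 0.5614
R0 < 1, so the population is declining.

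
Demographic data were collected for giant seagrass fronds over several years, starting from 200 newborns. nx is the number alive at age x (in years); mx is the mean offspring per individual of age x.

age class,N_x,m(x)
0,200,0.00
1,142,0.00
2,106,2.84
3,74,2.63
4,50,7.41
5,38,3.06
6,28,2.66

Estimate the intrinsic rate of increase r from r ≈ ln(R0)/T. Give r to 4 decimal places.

0.4760

lx = nx/n0 = nx/200: 1, 0.71, 0.53, 0.37, 0.25, 0.19, 0.14
R0 = Σ lx·mx = 0 + 0 + 1.5052 + 0.9731 + 1.8525 + 0.5814 + 0.3724 = 5.2846
Σ x·lx·mx = 18.4811; T = 18.4811/5.2846 = 3.49716…
r ≈ ln(R0)/T = ln(5.2846)/3.49716… = 0.476042… → 0.4760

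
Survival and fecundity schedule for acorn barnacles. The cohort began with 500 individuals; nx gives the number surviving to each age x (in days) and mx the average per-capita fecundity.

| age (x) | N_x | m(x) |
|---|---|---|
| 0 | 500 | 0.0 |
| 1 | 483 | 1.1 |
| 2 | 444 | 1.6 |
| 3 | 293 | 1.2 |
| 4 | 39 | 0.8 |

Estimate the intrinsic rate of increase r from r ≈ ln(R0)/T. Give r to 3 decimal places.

0.611

lx = nx/n0 = nx/500: 1, 0.966, 0.888, 0.586, 0.078
R0 = Σ lx·mx = 0 + 1.0626 + 1.4208 + 0.7032 + 0.0624 = 3.249
Σ x·lx·mx = 6.2634; T = 6.2634/3.249 = 1.92779…
r ≈ ln(R0)/T = ln(3.249)/1.92779… = 0.61124… → 0.611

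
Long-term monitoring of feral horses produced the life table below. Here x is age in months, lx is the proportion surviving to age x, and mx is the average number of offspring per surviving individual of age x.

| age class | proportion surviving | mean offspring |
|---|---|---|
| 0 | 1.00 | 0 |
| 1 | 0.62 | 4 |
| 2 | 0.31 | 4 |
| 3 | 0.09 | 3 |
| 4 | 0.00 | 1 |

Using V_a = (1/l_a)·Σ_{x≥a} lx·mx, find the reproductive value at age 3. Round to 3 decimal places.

3.000

lx·mx for x ≥ 3: 0.27, 0 → sum = 0.27
V_3 = 0.27 / l_3 = 0.27 / 0.09 = 3 → 3.000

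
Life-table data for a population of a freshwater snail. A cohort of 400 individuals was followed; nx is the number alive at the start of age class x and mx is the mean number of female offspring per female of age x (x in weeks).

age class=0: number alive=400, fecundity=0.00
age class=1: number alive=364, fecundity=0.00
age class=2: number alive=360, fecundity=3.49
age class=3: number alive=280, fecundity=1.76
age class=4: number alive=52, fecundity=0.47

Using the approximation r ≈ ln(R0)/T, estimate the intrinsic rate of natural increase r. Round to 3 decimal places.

lx = nx/n0 = nx/400: 1, 0.91, 0.9, 0.7, 0.13
R0 = Σ lx·mx = 0 + 0 + 3.141 + 1.232 + 0.0611 = 4.4341
Σ x·lx·mx = 10.2224; T = 10.2224/4.4341 = 2.30541…
r ≈ ln(R0)/T = ln(4.4341)/2.30541… = 0.64601… → 0.646

0.646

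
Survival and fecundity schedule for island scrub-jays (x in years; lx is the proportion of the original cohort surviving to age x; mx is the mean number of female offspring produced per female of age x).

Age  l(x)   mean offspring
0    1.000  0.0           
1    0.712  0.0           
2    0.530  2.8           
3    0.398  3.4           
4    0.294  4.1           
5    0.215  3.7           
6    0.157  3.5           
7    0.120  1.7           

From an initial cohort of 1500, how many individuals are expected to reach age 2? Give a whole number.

795

Expected survivors = N0 · l_2 = 1500 × 0.530 = 795 → 795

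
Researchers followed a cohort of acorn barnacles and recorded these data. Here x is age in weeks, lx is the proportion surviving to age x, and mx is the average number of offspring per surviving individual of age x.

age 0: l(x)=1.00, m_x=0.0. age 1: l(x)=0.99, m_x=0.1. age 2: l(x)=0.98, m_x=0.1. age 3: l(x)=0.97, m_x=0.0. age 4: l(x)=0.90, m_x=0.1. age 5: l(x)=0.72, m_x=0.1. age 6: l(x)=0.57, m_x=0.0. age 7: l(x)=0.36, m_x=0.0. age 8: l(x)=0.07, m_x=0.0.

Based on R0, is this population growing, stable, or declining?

declining

R0 = Σ lx·mx = 0 + 0.099 + 0.098 + 0 + 0.09 + 0.072 + 0 + 0 + 0 = 0.359
R0 < 1, so the population is declining.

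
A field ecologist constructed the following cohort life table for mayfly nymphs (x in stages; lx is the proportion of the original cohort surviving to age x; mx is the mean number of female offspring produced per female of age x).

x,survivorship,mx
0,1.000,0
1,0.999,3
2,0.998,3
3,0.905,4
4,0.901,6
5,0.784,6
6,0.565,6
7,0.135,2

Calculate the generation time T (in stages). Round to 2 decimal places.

lx·mx: 0, 2.997, 2.994, 3.62, 5.406, 4.704, 3.39, 0.27 → R0 = 23.381
x·lx·mx: 0, 2.997, 5.988, 10.86, 21.624, 23.52, 20.34, 1.89 → Σ = 87.219
T = 87.219 / 23.381 = 3.730337… → 3.73

3.73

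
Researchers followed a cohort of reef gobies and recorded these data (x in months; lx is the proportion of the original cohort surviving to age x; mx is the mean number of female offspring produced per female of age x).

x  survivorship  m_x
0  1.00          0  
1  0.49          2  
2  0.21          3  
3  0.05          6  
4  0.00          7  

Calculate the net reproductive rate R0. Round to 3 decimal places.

1.910

lx·mx by age: 0, 0.98, 0.63, 0.3, 0
R0 = Σ lx·mx = 1.91 → 1.910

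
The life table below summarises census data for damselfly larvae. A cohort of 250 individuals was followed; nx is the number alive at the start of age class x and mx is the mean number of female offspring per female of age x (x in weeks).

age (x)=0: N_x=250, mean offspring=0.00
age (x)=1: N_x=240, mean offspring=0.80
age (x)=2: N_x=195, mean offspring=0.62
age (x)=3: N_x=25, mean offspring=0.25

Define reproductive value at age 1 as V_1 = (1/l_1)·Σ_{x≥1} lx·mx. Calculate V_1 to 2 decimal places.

lx = nx/n0 = nx/250: 1, 0.96, 0.78, 0.1
lx·mx for x ≥ 1: 0.768, 0.4836, 0.025 → sum = 1.2766
V_1 = 1.2766 / l_1 = 1.2766 / 0.96 = 1.329792… → 1.33

1.33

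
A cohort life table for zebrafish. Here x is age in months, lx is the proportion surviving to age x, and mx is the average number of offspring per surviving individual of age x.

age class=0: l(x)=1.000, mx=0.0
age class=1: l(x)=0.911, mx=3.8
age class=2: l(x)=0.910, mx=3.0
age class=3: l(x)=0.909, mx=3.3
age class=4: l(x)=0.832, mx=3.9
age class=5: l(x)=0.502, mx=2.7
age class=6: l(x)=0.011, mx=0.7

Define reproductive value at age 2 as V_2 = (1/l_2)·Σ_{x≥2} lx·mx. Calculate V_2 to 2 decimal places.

11.36

lx·mx for x ≥ 2: 2.73, 2.9997, 3.2448, 1.3554, 0.0077 → sum = 10.3376
V_2 = 10.3376 / l_2 = 10.3376 / 0.91 = 11.36 → 11.36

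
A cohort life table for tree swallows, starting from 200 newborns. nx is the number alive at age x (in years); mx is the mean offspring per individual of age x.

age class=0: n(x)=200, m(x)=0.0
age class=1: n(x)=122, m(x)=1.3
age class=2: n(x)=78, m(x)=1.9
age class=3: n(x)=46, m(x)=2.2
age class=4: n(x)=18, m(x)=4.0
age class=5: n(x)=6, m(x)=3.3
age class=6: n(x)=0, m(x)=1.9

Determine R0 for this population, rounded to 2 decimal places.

lx = nx/n0 = nx/200: 1, 0.61, 0.39, 0.23, 0.09, 0.03, 0
lx·mx by age: 0, 0.793, 0.741, 0.506, 0.36, 0.099, 0
R0 = Σ lx·mx = 2.499 → 2.50

2.50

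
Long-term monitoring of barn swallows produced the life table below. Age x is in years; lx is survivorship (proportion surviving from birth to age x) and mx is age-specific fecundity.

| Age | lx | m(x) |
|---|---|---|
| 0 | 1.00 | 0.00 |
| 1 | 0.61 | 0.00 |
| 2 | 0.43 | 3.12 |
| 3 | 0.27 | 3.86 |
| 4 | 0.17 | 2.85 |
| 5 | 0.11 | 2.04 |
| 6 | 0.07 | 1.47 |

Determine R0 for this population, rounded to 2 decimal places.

3.20

lx·mx by age: 0, 0, 1.3416, 1.0422, 0.4845, 0.2244, 0.1029
R0 = Σ lx·mx = 3.1956 → 3.20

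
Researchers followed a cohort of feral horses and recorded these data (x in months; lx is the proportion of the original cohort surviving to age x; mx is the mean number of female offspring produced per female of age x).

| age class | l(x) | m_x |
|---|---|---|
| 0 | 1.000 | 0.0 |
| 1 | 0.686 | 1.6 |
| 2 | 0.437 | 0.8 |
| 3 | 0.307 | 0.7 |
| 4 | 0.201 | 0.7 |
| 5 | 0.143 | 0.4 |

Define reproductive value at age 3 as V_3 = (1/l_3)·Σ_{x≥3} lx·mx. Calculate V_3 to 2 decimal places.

1.34

lx·mx for x ≥ 3: 0.2149, 0.1407, 0.0572 → sum = 0.4128
V_3 = 0.4128 / l_3 = 0.4128 / 0.307 = 1.344625… → 1.34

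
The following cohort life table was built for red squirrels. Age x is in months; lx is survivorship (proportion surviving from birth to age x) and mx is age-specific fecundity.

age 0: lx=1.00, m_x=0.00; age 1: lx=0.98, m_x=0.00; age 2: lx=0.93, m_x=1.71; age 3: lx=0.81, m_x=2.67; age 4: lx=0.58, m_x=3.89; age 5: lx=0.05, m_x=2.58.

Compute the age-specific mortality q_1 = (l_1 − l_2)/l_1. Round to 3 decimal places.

0.051

q_1 = (l_1 − l_2) / l_1 = (0.98 − 0.93) / 0.98
     = 0.05 / 0.98 = 0.05102… → 0.051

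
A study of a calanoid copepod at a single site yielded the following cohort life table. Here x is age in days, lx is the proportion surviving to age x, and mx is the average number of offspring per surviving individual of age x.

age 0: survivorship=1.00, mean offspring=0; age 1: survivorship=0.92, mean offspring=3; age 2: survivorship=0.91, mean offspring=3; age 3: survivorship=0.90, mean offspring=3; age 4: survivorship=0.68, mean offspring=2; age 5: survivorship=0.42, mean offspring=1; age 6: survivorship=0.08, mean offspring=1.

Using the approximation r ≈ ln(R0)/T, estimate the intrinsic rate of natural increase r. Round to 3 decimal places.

R0 = Σ lx·mx = 0 + 2.76 + 2.73 + 2.7 + 1.36 + 0.42 + 0.08 = 10.05
Σ x·lx·mx = 24.34; T = 24.34/10.05 = 2.42189…
r ≈ ln(R0)/T = ln(10.05)/2.42189… = 0.9528… → 0.953

0.953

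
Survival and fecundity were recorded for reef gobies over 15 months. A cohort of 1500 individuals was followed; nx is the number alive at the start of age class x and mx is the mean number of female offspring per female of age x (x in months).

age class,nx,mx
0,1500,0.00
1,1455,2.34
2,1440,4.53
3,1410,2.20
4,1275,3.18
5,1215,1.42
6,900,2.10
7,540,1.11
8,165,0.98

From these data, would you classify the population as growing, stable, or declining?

lx = nx/n0 = nx/1500: 1, 0.97, 0.96, 0.94, 0.85, 0.81, 0.6, 0.36, 0.11
R0 = Σ lx·mx = 0 + 2.2698 + 4.3488 + 2.068 + 2.703 + 1.1502 + 1.26 + 0.3996 + 0.1078 = 14.3072
R0 > 1, so the population is growing.

growing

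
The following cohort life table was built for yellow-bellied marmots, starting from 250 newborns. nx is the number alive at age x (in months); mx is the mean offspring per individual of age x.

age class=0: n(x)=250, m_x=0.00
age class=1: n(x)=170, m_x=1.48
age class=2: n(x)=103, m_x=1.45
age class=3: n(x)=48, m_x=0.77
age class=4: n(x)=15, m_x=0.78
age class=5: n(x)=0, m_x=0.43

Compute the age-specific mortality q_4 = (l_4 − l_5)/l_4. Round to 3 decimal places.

lx = nx/n0 = nx/250: 1, 0.68, 0.412, 0.192, 0.06, 0
q_4 = (l_4 − l_5) / l_4 = (0.06 − 0) / 0.06
     = 0.06 / 0.06 = 1 → 1.000

1.000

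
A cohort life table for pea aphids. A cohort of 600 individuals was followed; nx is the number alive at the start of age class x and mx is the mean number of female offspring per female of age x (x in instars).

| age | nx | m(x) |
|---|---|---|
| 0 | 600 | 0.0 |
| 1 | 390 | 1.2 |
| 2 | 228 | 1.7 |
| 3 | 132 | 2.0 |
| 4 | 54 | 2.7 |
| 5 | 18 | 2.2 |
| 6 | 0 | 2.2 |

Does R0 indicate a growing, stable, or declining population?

lx = nx/n0 = nx/600: 1, 0.65, 0.38, 0.22, 0.09, 0.03, 0
R0 = Σ lx·mx = 0 + 0.78 + 0.646 + 0.44 + 0.243 + 0.066 + 0 = 2.175
R0 > 1, so the population is growing.

growing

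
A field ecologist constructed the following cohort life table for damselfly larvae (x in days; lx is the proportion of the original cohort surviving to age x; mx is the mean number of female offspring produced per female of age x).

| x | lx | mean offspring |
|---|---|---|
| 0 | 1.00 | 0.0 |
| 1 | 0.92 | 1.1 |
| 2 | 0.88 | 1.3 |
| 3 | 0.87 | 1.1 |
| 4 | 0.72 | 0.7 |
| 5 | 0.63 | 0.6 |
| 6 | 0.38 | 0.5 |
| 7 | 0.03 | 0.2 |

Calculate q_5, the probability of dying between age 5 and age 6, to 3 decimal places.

q_5 = (l_5 − l_6) / l_5 = (0.63 − 0.38) / 0.63
     = 0.25 / 0.63 = 0.396825… → 0.397

0.397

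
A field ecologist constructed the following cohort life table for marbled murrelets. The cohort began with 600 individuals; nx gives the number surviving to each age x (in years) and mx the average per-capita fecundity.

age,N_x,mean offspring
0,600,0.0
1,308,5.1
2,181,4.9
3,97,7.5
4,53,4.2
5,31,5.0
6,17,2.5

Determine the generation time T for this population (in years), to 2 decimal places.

2.07

lx = nx/n0 = nx/600: 1, 0.51333…, 0.30167…, 0.16167…, 0.08833…, 0.05167…, 0.02833…
lx·mx: 0, 2.618…, 1.478167…, 1.2125…, 0.371…, 0.258333…, 0.070833… → R0 = 6.008833…
x·lx·mx: 0, 2.618…, 2.956333…, 3.6375…, 1.484…, 1.291667…, 0.425… → Σ = 12.4125…
T = 12.4125… / 6.008833… = 2.065709… → 2.07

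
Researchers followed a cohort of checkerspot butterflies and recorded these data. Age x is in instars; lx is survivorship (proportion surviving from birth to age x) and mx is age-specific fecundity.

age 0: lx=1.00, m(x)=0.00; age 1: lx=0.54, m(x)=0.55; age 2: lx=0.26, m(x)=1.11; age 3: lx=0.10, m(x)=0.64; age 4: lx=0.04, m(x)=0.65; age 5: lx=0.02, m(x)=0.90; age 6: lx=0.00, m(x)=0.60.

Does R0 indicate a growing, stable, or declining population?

R0 = Σ lx·mx = 0 + 0.297 + 0.2886 + 0.064 + 0.026 + 0.018 + 0 = 0.6936
R0 < 1, so the population is declining.

declining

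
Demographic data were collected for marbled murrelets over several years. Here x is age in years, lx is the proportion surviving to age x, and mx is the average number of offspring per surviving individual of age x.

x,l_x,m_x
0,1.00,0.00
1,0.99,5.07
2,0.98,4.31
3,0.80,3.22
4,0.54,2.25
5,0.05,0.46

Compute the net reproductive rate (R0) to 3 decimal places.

lx·mx by age: 0, 5.0193, 4.2238, 2.576, 1.215, 0.023
R0 = Σ lx·mx = 13.0571 → 13.057

13.057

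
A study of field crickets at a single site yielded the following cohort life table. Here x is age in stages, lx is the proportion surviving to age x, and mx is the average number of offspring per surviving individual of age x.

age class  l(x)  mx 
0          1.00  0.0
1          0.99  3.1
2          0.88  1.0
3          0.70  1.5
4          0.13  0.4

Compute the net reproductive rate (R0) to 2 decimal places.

5.05

lx·mx by age: 0, 3.069, 0.88, 1.05, 0.052
R0 = Σ lx·mx = 5.051 → 5.05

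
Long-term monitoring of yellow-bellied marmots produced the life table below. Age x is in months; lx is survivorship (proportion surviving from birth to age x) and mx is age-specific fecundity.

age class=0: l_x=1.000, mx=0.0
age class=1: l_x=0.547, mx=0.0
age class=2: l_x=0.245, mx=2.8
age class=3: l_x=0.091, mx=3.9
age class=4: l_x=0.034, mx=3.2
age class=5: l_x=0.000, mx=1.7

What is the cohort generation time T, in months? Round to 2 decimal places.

2.50

lx·mx: 0, 0, 0.686, 0.3549, 0.1088, 0 → R0 = 1.1497
x·lx·mx: 0, 0, 1.372, 1.0647, 0.4352, 0 → Σ = 2.8719
T = 2.8719 / 1.1497 = 2.497956… → 2.50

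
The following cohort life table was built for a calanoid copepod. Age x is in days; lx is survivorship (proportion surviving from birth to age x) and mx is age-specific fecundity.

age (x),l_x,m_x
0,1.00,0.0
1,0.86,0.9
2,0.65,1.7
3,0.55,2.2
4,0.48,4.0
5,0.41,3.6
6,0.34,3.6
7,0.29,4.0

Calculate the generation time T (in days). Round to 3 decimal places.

lx·mx: 0, 0.774, 1.105, 1.21, 1.92, 1.476, 1.224, 1.16 → R0 = 8.869
x·lx·mx: 0, 0.774, 2.21, 3.63, 7.68, 7.38, 7.344, 8.12 → Σ = 37.138
T = 37.138 / 8.869 = 4.187394… → 4.187

4.187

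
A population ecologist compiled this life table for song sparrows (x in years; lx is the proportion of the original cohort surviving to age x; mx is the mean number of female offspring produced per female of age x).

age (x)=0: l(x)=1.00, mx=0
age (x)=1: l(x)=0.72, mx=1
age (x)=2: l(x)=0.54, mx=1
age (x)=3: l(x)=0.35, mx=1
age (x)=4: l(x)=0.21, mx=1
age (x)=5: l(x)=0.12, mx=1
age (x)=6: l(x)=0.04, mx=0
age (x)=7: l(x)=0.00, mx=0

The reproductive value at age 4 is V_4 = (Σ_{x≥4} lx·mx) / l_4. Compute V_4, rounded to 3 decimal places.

lx·mx for x ≥ 4: 0.21, 0.12, 0, 0 → sum = 0.33
V_4 = 0.33 / l_4 = 0.33 / 0.21 = 1.571429… → 1.571

1.571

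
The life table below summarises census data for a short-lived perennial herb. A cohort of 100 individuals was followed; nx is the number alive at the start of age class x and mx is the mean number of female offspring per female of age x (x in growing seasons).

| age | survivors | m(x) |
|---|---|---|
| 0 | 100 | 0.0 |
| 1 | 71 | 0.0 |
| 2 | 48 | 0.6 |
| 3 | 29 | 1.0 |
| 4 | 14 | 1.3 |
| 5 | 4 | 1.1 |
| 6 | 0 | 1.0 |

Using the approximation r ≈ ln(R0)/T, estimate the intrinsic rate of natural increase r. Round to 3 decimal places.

lx = nx/n0 = nx/100: 1, 0.71, 0.48, 0.29, 0.14, 0.04, 0
R0 = Σ lx·mx = 0 + 0 + 0.288 + 0.29 + 0.182 + 0.044 + 0 = 0.804
Σ x·lx·mx = 2.394; T = 2.394/0.804 = 2.97761…
r ≈ ln(R0)/T = ln(0.804)/2.97761… = -0.07327… → -0.073

-0.073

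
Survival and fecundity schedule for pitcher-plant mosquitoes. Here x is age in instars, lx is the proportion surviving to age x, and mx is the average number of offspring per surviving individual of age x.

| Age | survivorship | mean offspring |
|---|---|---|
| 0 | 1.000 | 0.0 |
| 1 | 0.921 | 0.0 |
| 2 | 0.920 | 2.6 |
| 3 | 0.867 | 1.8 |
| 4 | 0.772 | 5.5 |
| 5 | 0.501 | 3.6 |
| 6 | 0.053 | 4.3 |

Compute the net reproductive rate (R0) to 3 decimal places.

10.230

lx·mx by age: 0, 0, 2.392, 1.5606, 4.246, 1.8036, 0.2279
R0 = Σ lx·mx = 10.2301 → 10.230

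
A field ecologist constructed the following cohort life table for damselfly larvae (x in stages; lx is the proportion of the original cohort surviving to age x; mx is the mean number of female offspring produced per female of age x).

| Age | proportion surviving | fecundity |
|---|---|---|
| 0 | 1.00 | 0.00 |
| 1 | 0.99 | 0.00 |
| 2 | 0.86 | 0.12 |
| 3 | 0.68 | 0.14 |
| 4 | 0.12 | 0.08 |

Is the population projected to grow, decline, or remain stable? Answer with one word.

declining

R0 = Σ lx·mx = 0 + 0 + 0.1032 + 0.0952 + 0.0096 = 0.208
R0 < 1, so the population is declining.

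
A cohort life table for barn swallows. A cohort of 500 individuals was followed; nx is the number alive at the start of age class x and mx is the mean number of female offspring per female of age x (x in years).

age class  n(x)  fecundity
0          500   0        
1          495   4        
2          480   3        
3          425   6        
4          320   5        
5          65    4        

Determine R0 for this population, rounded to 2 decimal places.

lx = nx/n0 = nx/500: 1, 0.99, 0.96, 0.85, 0.64, 0.13
lx·mx by age: 0, 3.96, 2.88, 5.1, 3.2, 0.52
R0 = Σ lx·mx = 15.66 → 15.66

15.66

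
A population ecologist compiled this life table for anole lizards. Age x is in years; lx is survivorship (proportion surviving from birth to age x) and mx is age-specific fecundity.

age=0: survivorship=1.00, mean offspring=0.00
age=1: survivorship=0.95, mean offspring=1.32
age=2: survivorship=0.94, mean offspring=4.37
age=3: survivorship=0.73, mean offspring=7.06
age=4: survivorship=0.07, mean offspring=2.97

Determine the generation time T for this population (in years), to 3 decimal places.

lx·mx: 0, 1.254, 4.1078, 5.1538, 0.2079 → R0 = 10.7235
x·lx·mx: 0, 1.254, 8.2156, 15.4614, 0.8316 → Σ = 25.7626
T = 25.7626 / 10.7235 = 2.402443… → 2.402

2.402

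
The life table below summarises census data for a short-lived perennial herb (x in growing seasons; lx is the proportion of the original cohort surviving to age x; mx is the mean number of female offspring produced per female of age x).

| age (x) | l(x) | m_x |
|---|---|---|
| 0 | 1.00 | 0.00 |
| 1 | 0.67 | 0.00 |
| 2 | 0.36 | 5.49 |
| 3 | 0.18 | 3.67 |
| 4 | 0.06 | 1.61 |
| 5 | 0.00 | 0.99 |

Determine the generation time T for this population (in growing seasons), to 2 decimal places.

2.31

lx·mx: 0, 0, 1.9764, 0.6606, 0.0966, 0 → R0 = 2.7336
x·lx·mx: 0, 0, 3.9528, 1.9818, 0.3864, 0 → Σ = 6.321
T = 6.321 / 2.7336 = 2.312335… → 2.31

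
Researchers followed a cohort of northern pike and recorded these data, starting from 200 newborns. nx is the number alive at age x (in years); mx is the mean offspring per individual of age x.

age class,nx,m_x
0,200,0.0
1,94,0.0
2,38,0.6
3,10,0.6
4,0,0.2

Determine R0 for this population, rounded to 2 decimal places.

lx = nx/n0 = nx/200: 1, 0.47, 0.19, 0.05, 0
lx·mx by age: 0, 0, 0.114, 0.03, 0
R0 = Σ lx·mx = 0.144 → 0.14

0.14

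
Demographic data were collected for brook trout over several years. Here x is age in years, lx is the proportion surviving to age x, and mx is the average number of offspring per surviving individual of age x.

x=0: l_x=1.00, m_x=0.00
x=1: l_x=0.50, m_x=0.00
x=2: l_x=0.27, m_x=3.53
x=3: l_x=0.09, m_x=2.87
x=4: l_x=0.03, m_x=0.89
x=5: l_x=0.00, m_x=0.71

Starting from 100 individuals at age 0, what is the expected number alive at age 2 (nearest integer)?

Expected survivors = N0 · l_2 = 100 × 0.27 = 27 → 27

27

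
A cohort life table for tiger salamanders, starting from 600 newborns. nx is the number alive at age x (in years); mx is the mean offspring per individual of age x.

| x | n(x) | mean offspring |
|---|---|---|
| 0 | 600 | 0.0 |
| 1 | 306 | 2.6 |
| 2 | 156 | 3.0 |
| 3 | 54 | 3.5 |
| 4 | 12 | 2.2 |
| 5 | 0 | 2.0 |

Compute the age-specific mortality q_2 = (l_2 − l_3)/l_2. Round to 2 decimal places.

lx = nx/n0 = nx/600: 1, 0.51, 0.26, 0.09, 0.02, 0
q_2 = (l_2 − l_3) / l_2 = (0.26 − 0.09) / 0.26
     = 0.17 / 0.26 = 0.653846… → 0.65

0.65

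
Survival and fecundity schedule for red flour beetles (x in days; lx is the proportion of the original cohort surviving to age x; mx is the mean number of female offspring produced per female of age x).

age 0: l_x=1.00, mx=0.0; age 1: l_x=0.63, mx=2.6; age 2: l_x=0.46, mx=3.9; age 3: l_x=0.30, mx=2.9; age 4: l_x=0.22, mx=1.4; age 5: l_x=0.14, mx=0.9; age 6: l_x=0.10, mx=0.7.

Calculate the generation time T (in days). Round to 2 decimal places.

2.11

lx·mx: 0, 1.638, 1.794, 0.87, 0.308, 0.126, 0.07 → R0 = 4.806
x·lx·mx: 0, 1.638, 3.588, 2.61, 1.232, 0.63, 0.42 → Σ = 10.118
T = 10.118 / 4.806 = 2.105285… → 2.11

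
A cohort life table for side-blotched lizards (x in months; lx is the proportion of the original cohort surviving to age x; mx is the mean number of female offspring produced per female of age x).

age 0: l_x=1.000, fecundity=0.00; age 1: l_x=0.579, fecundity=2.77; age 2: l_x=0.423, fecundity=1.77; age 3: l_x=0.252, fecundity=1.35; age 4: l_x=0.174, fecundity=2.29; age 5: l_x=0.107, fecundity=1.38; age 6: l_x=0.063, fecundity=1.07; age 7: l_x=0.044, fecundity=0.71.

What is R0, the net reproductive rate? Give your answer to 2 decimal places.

3.34

lx·mx by age: 0, 1.60383, 0.74871, 0.3402, 0.39846, 0.14766, 0.06741, 0.03124
R0 = Σ lx·mx = 3.33751 → 3.34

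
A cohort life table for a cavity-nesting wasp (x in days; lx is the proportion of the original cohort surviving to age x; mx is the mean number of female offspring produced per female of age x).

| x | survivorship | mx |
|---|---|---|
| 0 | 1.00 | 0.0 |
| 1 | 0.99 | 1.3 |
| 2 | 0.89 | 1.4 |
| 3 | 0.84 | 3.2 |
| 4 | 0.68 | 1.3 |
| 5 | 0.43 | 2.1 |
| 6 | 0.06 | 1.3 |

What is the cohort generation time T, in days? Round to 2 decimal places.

lx·mx: 0, 1.287, 1.246, 2.688, 0.884, 0.903, 0.078 → R0 = 7.086
x·lx·mx: 0, 1.287, 2.492, 8.064, 3.536, 4.515, 0.468 → Σ = 20.362
T = 20.362 / 7.086 = 2.873553… → 2.87

2.87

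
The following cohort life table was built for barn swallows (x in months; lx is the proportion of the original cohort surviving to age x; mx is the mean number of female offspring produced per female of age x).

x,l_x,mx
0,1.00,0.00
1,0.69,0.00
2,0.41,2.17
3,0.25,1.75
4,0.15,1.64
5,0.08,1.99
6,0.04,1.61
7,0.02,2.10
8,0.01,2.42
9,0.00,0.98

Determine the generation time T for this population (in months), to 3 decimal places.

lx·mx: 0, 0, 0.8897, 0.4375, 0.246, 0.1592, 0.0644, 0.042, 0.0242, 0 → R0 = 1.863
x·lx·mx: 0, 0, 1.7794, 1.3125, 0.984, 0.796, 0.3864, 0.294, 0.1936, 0 → Σ = 5.7459
T = 5.7459 / 1.863 = 3.084219… → 3.084

3.084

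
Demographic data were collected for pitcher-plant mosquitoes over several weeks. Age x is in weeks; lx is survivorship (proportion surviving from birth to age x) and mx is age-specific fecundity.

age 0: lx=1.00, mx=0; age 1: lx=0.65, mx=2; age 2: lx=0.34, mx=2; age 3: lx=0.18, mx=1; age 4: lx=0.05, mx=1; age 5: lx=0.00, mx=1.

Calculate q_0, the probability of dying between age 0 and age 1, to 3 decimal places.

q_0 = (l_0 − l_1) / l_0 = (1 − 0.65) / 1
     = 0.35 / 1 = 0.35 → 0.350

0.350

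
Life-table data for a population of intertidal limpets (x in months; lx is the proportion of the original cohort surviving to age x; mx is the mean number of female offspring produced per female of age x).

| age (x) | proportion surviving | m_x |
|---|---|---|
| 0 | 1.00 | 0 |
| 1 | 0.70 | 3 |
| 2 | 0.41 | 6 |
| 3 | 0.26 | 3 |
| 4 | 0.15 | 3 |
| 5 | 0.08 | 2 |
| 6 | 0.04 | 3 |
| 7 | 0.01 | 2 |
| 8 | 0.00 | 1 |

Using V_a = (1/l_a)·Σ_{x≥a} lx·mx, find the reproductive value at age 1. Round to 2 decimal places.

8.70

lx·mx for x ≥ 1: 2.1, 2.46, 0.78, 0.45, 0.16, 0.12, 0.02, 0 → sum = 6.09
V_1 = 6.09 / l_1 = 6.09 / 0.7 = 8.7 → 8.70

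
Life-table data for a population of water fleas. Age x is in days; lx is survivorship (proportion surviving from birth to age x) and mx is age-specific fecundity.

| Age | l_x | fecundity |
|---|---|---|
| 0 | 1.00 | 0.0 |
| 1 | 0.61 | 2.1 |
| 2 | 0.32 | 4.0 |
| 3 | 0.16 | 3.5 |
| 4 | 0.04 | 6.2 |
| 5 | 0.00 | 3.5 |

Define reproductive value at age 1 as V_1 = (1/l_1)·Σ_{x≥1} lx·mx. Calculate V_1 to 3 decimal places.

5.523

lx·mx for x ≥ 1: 1.281, 1.28, 0.56, 0.248, 0 → sum = 3.369
V_1 = 3.369 / l_1 = 3.369 / 0.61 = 5.522951… → 5.523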